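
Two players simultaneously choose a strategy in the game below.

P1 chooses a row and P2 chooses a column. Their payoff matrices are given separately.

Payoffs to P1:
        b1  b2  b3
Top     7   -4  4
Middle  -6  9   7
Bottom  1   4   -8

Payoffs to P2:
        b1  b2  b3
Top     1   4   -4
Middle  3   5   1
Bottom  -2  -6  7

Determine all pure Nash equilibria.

(Middle, b2)

P1 against b1: payoffs 7, -6, 1 → best response Top.
P1 against b2: payoffs -4, 9, 4 → best response Middle.
P1 against b3: payoffs 4, 7, -8 → best response Middle.
P2 against Top: payoffs 1, 4, -4 → best response b2.
P2 against Middle: payoffs 3, 5, 1 → best response b2.
P2 against Bottom: payoffs -2, -6, 7 → best response b3.
Mutual best responses: (Middle, b2).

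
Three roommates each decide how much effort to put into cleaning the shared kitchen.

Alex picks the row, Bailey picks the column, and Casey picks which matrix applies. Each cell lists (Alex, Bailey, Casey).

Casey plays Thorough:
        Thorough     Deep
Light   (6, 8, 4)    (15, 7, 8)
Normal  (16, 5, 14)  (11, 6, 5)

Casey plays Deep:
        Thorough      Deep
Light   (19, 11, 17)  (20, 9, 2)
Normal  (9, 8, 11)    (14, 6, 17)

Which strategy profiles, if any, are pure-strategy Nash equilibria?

(Light, Thorough, Thorough): Alex can switch to Normal (6 → 16). Not NE.
(Light, Thorough, Deep): Alex gets 19, best alternative 9; Bailey gets 11, best alternative 9; Casey gets 17, best alternative 4. No profitable deviation — NE.
(Light, Deep, Thorough): Bailey can switch to Thorough (7 → 8). Not NE.
(Light, Deep, Deep): Bailey can switch to Thorough (9 → 11). Not NE.
(Normal, Thorough, Thorough): Bailey can switch to Deep (5 → 6). Not NE.
(Normal, Thorough, Deep): Alex can switch to Light (9 → 19). Not NE.
(Normal, Deep, Thorough): Alex can switch to Light (11 → 15). Not NE.
(The remaining 1 profile has a profitable deviation by the same check.)

Pure NE: (Light, Thorough, Deep)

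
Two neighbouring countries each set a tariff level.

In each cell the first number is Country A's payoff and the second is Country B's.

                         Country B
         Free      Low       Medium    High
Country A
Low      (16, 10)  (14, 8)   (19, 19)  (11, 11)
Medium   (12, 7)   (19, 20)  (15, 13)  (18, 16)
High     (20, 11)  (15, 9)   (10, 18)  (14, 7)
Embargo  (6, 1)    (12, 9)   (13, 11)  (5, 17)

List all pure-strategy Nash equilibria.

Pure-strategy Nash equilibria: (Low, Medium), (Medium, Low)

(Low, Free): Country A can switch to High (16 → 20). Not NE.
(Low, Low): Country A can switch to Medium (14 → 19). Not NE.
(Low, Medium): Country A gets 19, best alternative 15; Country B gets 19, best alternative 11. No profitable deviation — NE.
(Low, High): Country A can switch to Medium (11 → 18). Not NE.
(Medium, Free): Country A can switch to Low (12 → 16). Not NE.
(Medium, Low): Country A gets 19, best alternative 15; Country B gets 20, best alternative 16. No profitable deviation — NE.
(Medium, Medium): Country A can switch to Low (15 → 19). Not NE.
(Medium, High): Country B can switch to Low (16 → 20). Not NE.
(The remaining 8 profiles each have a profitable deviation by the same check.)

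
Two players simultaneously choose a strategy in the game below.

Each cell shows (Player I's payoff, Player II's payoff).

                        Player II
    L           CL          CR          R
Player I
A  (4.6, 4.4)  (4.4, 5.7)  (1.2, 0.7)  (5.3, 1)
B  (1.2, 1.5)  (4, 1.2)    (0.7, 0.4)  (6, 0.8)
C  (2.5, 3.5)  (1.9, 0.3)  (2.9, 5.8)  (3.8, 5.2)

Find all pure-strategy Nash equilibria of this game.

Player I against L: payoffs 4.6, 1.2, 2.5 → best response A.
Player I against CL: payoffs 4.4, 4, 1.9 → best response A.
Player I against CR: payoffs 1.2, 0.7, 2.9 → best response C.
Player I against R: payoffs 5.3, 6, 3.8 → best response B.
Player II against A: payoffs 4.4, 5.7, 0.7, 1 → best response CL.
Player II against B: payoffs 1.5, 1.2, 0.4, 0.8 → best response L.
Player II against C: payoffs 3.5, 0.3, 5.8, 5.2 → best response CR.
Mutual best responses: (A, CL); (C, CR).

Pure-strategy Nash equilibria: (A, CL), (C, CR)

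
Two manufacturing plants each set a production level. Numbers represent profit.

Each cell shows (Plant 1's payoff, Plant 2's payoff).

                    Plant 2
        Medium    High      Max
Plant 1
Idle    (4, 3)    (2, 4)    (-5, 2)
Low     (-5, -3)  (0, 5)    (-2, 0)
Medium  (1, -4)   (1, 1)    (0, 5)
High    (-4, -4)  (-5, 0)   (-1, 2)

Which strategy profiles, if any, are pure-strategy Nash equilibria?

For each player, find the best response to each opponent profile; mutual best responses are the pure NE.
Plant 1 against Medium: payoffs 4, -5, 1, -4 → best response Idle.
Plant 1 against High: payoffs 2, 0, 1, -5 → best response Idle.
Plant 1 against Max: payoffs -5, -2, 0, -1 → best response Medium.
Plant 2 against Idle: payoffs 3, 4, 2 → best response High.
Plant 2 against Low: payoffs -3, 5, 0 → best response High.
Plant 2 against Medium: payoffs -4, 1, 5 → best response Max.
Plant 2 against High: payoffs -4, 0, 2 → best response Max.
Mutual best responses: (Idle, High); (Medium, Max).

The pure Nash equilibria are (Idle, High); (Medium, Max).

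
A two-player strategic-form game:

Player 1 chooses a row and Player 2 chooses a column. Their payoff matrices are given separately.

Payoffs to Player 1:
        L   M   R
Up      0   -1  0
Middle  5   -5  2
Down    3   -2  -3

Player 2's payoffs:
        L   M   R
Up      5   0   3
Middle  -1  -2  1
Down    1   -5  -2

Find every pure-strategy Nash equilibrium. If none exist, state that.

Player 1 against L: payoffs 0, 5, 3 → best response Middle.
Player 1 against M: payoffs -1, -5, -2 → best response Up.
Player 1 against R: payoffs 0, 2, -3 → best response Middle.
Player 2 against Up: payoffs 5, 0, 3 → best response L.
Player 2 against Middle: payoffs -1, -2, 1 → best response R.
Player 2 against Down: payoffs 1, -5, -2 → best response L.
Mutual best responses: (Middle, R).

The unique pure-strategy Nash equilibrium is (Middle, R).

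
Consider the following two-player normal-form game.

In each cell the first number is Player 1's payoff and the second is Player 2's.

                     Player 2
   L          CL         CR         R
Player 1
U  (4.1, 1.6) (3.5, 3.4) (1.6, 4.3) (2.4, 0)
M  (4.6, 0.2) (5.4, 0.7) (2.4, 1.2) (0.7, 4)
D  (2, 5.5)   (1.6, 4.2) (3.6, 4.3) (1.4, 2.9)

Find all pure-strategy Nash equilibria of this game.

Player 1 against L: payoffs 4.1, 4.6, 2 → best response M.
Player 1 against CL: payoffs 3.5, 5.4, 1.6 → best response M.
Player 1 against CR: payoffs 1.6, 2.4, 3.6 → best response D.
Player 1 against R: payoffs 2.4, 0.7, 1.4 → best response U.
Player 2 against U: payoffs 1.6, 3.4, 4.3, 0 → best response CR.
Player 2 against M: payoffs 0.2, 0.7, 1.2, 4 → best response R.
Player 2 against D: payoffs 5.5, 4.2, 4.3, 2.9 → best response L.
No profile is a mutual best response for all players.

none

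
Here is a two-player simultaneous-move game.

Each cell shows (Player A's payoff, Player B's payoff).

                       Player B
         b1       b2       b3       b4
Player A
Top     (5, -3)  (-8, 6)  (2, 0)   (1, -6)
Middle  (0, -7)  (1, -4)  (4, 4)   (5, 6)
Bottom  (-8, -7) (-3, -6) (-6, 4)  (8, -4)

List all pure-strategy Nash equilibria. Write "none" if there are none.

Player A against b1: payoffs 5, 0, -8 → best response Top.
Player A against b2: payoffs -8, 1, -3 → best response Middle.
Player A against b3: payoffs 2, 4, -6 → best response Middle.
Player A against b4: payoffs 1, 5, 8 → best response Bottom.
Player B against Top: payoffs -3, 6, 0, -6 → best response b2.
Player B against Middle: payoffs -7, -4, 4, 6 → best response b4.
Player B against Bottom: payoffs -7, -6, 4, -4 → best response b3.
No profile is a mutual best response for all players.

No pure-strategy Nash equilibrium.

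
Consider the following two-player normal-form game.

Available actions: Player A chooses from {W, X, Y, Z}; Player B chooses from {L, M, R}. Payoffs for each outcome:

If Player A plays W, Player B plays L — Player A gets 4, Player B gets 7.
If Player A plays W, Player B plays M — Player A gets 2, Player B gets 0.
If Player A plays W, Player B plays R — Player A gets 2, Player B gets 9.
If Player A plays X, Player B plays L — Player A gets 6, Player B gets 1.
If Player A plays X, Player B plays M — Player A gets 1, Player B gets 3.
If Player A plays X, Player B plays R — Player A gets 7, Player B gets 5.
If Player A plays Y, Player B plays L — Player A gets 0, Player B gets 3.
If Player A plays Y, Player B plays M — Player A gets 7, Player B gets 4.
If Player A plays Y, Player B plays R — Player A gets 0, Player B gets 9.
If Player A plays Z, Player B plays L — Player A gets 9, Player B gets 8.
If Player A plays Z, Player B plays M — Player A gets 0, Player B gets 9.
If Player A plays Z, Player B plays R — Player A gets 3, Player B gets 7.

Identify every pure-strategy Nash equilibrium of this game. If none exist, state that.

Player A against L: payoffs 4, 6, 0, 9 → best response Z.
Player A against M: payoffs 2, 1, 7, 0 → best response Y.
Player A against R: payoffs 2, 7, 0, 3 → best response X.
Player B against W: payoffs 7, 0, 9 → best response R.
Player B against X: payoffs 1, 3, 5 → best response R.
Player B against Y: payoffs 3, 4, 9 → best response R.
Player B against Z: payoffs 8, 9, 7 → best response M.
Mutual best responses: (X, R).

(X, R)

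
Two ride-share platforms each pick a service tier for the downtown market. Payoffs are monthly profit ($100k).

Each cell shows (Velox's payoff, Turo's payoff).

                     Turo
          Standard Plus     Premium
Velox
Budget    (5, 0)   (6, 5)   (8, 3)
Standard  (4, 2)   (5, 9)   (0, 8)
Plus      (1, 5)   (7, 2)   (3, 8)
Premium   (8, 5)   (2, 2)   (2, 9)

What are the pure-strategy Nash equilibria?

This game has no pure Nash equilibrium.

(Budget, Standard): Velox can switch to Premium (5 → 8). Not NE.
(Budget, Plus): Velox can switch to Plus (6 → 7). Not NE.
(Budget, Premium): Turo can switch to Plus (3 → 5). Not NE.
(Standard, Standard): Velox can switch to Budget (4 → 5). Not NE.
(Standard, Plus): Velox can switch to Budget (5 → 6). Not NE.
(Standard, Premium): Velox can switch to Budget (0 → 8). Not NE.
(Plus, Standard): Velox can switch to Budget (1 → 5). Not NE.
(Plus, Plus): Turo can switch to Standard (2 → 5). Not NE.
(The remaining 4 profiles each have a profitable deviation by the same check.)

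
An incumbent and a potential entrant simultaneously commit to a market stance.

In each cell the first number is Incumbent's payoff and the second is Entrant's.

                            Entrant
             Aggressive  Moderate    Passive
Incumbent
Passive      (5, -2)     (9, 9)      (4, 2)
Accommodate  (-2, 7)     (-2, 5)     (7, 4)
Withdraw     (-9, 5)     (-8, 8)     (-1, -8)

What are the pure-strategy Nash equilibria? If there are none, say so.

The unique pure-strategy Nash equilibrium is (Passive, Moderate).

Mark each player's best response to every combination of opponents' strategies; a profile where every player is best-responding is a pure Nash equilibrium.
Incumbent against Aggressive: payoffs 5, -2, -9 → best response Passive.
Incumbent against Moderate: payoffs 9, -2, -8 → best response Passive.
Incumbent against Passive: payoffs 4, 7, -1 → best response Accommodate.
Entrant against Passive: payoffs -2, 9, 2 → best response Moderate.
Entrant against Accommodate: payoffs 7, 5, 4 → best response Aggressive.
Entrant against Withdraw: payoffs 5, 8, -8 → best response Moderate.
Mutual best responses: (Passive, Moderate).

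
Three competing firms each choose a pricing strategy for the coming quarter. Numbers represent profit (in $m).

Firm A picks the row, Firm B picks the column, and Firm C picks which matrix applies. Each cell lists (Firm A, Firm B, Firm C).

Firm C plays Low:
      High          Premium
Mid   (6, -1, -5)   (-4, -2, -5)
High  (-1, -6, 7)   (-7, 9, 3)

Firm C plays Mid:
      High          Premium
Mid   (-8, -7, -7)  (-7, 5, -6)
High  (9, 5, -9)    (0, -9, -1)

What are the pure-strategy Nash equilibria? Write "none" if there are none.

(Mid, High, Low)

Firm A against (High, Low): payoffs 6, -1 → best response Mid.
Firm A against (High, Mid): payoffs -8, 9 → best response High.
Firm A against (Premium, Low): payoffs -4, -7 → best response Mid.
Firm A against (Premium, Mid): payoffs -7, 0 → best response High.
Firm B against (Mid, Low): payoffs -1, -2 → best response High.
Firm B against (Mid, Mid): payoffs -7, 5 → best response Premium.
Firm B against (High, Low): payoffs -6, 9 → best response Premium.
Firm B against (High, Mid): payoffs 5, -9 → best response High.
Firm C against (Mid, High): payoffs -5, -7 → best response Low.
Firm C against (Mid, Premium): payoffs -5, -6 → best response Low.
Firm C against (High, High): payoffs 7, -9 → best response Low.
Firm C against (High, Premium): payoffs 3, -1 → best response Low.
Mutual best responses: (Mid, High, Low).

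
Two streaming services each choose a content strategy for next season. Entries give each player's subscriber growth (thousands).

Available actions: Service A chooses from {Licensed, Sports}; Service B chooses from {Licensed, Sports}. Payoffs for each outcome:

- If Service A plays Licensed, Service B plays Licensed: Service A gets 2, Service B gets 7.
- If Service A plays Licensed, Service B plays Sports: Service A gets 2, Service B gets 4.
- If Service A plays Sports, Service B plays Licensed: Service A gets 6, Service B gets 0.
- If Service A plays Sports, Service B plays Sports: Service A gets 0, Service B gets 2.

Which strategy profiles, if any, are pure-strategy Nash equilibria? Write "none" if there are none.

Service A against Licensed: payoffs 2, 6 → best response Sports.
Service A against Sports: payoffs 2, 0 → best response Licensed.
Service B against Licensed: payoffs 7, 4 → best response Licensed.
Service B against Sports: payoffs 0, 2 → best response Sports.
No profile is a mutual best response for all players.

No pure-strategy Nash equilibrium.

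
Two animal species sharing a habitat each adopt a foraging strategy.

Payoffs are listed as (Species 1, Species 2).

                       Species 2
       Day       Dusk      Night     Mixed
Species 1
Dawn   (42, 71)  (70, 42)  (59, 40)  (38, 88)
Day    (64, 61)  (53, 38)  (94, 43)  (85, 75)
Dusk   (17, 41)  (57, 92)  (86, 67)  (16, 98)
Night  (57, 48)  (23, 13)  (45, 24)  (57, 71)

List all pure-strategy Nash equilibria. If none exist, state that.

(Day, Mixed)

(Dawn, Day): Species 1 can switch to Day (42 → 64). Not NE.
(Dawn, Dusk): Species 2 can switch to Day (42 → 71). Not NE.
(Dawn, Night): Species 1 can switch to Day (59 → 94). Not NE.
(Dawn, Mixed): Species 1 can switch to Day (38 → 85). Not NE.
(Day, Day): Species 2 can switch to Mixed (61 → 75). Not NE.
(Day, Dusk): Species 1 can switch to Dawn (53 → 70). Not NE.
(Day, Night): Species 2 can switch to Day (43 → 61). Not NE.
(Day, Mixed): Species 1 gets 85, best alternative 57; Species 2 gets 75, best alternative 61. No profitable deviation — NE.
(Dusk, Day): Species 1 can switch to Dawn (17 → 42). Not NE.
(The remaining 7 profiles each have a profitable deviation by the same check.)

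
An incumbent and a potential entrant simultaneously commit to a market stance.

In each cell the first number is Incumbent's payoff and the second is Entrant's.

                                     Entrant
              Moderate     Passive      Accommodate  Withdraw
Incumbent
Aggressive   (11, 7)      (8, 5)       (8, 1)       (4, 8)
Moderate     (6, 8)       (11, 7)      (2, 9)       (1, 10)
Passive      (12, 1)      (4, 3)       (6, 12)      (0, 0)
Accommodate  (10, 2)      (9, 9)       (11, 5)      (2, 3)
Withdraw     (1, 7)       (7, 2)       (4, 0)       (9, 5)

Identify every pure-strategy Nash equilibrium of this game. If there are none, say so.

none

For each strategy profile, look for a profitable unilateral deviation.
(Aggressive, Moderate): Incumbent can switch to Passive (11 → 12). Not NE.
(Aggressive, Passive): Incumbent can switch to Moderate (8 → 11). Not NE.
(Aggressive, Accommodate): Incumbent can switch to Accommodate (8 → 11). Not NE.
(Aggressive, Withdraw): Incumbent can switch to Withdraw (4 → 9). Not NE.
(Moderate, Moderate): Incumbent can switch to Aggressive (6 → 11). Not NE.
(Moderate, Passive): Entrant can switch to Moderate (7 → 8). Not NE.
(Moderate, Accommodate): Incumbent can switch to Aggressive (2 → 8). Not NE.
(Moderate, Withdraw): Incumbent can switch to Aggressive (1 → 4). Not NE.
(Passive, Moderate): Entrant can switch to Passive (1 → 3). Not NE.
(Passive, Passive): Incumbent can switch to Aggressive (4 → 8). Not NE.
(The remaining 10 profiles each have a profitable deviation by the same check.)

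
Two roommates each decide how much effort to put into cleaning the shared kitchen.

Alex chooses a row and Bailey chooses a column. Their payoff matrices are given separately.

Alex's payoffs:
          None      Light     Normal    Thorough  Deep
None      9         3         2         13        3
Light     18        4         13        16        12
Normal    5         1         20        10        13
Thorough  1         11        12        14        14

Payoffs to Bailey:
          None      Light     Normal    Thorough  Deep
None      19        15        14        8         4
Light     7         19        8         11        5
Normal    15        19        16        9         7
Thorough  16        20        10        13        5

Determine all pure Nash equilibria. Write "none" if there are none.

Pure NE: (Thorough, Light)

Alex against None: payoffs 9, 18, 5, 1 → best response Light.
Alex against Light: payoffs 3, 4, 1, 11 → best response Thorough.
Alex against Normal: payoffs 2, 13, 20, 12 → best response Normal.
Alex against Thorough: payoffs 13, 16, 10, 14 → best response Light.
Alex against Deep: payoffs 3, 12, 13, 14 → best response Thorough.
Bailey against None: payoffs 19, 15, 14, 8, 4 → best response None.
Bailey against Light: payoffs 7, 19, 8, 11, 5 → best response Light.
Bailey against Normal: payoffs 15, 19, 16, 9, 7 → best response Light.
Bailey against Thorough: payoffs 16, 20, 10, 13, 5 → best response Light.
Mutual best responses: (Thorough, Light).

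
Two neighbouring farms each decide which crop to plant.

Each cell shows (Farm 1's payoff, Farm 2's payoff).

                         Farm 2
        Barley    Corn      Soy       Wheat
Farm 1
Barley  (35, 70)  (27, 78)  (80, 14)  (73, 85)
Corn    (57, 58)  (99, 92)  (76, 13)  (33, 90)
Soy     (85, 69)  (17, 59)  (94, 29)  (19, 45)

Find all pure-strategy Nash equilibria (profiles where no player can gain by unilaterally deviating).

(Barley, Barley): Farm 1 can switch to Corn (35 → 57). Not NE.
(Barley, Corn): Farm 1 can switch to Corn (27 → 99). Not NE.
(Barley, Soy): Farm 1 can switch to Soy (80 → 94). Not NE.
(Barley, Wheat): Farm 1 gets 73, best alternative 33; Farm 2 gets 85, best alternative 78. No profitable deviation — NE.
(Corn, Barley): Farm 1 can switch to Soy (57 → 85). Not NE.
(Corn, Corn): Farm 1 gets 99, best alternative 27; Farm 2 gets 92, best alternative 90. No profitable deviation — NE.
(Corn, Soy): Farm 1 can switch to Barley (76 → 80). Not NE.
(Corn, Wheat): Farm 1 can switch to Barley (33 → 73). Not NE.
(Soy, Barley): Farm 1 gets 85, best alternative 57; Farm 2 gets 69, best alternative 59. No profitable deviation — NE.
(Soy, Corn): Farm 1 can switch to Barley (17 → 27). Not NE.
(Soy, Soy): Farm 2 can switch to Barley (29 → 69). Not NE.
(The remaining 1 profile has a profitable deviation by the same check.)

(Barley, Wheat); (Corn, Corn); (Soy, Barley)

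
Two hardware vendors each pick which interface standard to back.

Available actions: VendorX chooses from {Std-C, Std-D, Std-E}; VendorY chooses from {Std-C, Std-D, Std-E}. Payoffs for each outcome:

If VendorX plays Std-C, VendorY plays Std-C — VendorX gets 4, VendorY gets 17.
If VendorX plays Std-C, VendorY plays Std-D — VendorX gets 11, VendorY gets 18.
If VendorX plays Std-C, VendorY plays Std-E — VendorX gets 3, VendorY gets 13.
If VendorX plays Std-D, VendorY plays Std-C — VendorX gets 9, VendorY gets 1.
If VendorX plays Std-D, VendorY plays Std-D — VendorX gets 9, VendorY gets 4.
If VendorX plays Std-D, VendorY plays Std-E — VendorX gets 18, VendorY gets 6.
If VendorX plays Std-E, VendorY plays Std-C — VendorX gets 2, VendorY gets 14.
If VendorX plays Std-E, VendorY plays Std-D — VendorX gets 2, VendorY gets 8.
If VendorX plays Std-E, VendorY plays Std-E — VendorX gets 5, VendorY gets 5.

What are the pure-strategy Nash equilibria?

(Std-C, Std-C): VendorX can switch to Std-D (4 → 9). Not NE.
(Std-C, Std-D): VendorX gets 11, best alternative 9; VendorY gets 18, best alternative 17. No profitable deviation — NE.
(Std-C, Std-E): VendorX can switch to Std-D (3 → 18). Not NE.
(Std-D, Std-C): VendorY can switch to Std-D (1 → 4). Not NE.
(Std-D, Std-D): VendorX can switch to Std-C (9 → 11). Not NE.
(Std-D, Std-E): VendorX gets 18, best alternative 5; VendorY gets 6, best alternative 4. No profitable deviation — NE.
(Std-E, Std-C): VendorX can switch to Std-C (2 → 4). Not NE.
(Std-E, Std-D): VendorX can switch to Std-C (2 → 11). Not NE.
(Std-E, Std-E): VendorX can switch to Std-D (5 → 18). Not NE.

The pure Nash equilibria are (Std-C, Std-D) and (Std-D, Std-E).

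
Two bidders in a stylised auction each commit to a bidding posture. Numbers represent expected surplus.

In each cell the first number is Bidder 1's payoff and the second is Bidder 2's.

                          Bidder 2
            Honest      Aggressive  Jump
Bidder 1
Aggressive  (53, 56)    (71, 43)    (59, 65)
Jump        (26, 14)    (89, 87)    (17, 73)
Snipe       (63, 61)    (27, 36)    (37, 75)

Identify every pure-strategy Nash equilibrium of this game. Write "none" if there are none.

(Aggressive, Jump), (Jump, Aggressive)

(Aggressive, Honest): Bidder 1 can switch to Snipe (53 → 63). Not NE.
(Aggressive, Aggressive): Bidder 1 can switch to Jump (71 → 89). Not NE.
(Aggressive, Jump): Bidder 1 gets 59, best alternative 37; Bidder 2 gets 65, best alternative 56. No profitable deviation — NE.
(Jump, Honest): Bidder 1 can switch to Aggressive (26 → 53). Not NE.
(Jump, Aggressive): Bidder 1 gets 89, best alternative 71; Bidder 2 gets 87, best alternative 73. No profitable deviation — NE.
(Jump, Jump): Bidder 1 can switch to Aggressive (17 → 59). Not NE.
(Snipe, Honest): Bidder 2 can switch to Jump (61 → 75). Not NE.
(Snipe, Aggressive): Bidder 1 can switch to Aggressive (27 → 71). Not NE.
(The remaining 1 profile has a profitable deviation by the same check.)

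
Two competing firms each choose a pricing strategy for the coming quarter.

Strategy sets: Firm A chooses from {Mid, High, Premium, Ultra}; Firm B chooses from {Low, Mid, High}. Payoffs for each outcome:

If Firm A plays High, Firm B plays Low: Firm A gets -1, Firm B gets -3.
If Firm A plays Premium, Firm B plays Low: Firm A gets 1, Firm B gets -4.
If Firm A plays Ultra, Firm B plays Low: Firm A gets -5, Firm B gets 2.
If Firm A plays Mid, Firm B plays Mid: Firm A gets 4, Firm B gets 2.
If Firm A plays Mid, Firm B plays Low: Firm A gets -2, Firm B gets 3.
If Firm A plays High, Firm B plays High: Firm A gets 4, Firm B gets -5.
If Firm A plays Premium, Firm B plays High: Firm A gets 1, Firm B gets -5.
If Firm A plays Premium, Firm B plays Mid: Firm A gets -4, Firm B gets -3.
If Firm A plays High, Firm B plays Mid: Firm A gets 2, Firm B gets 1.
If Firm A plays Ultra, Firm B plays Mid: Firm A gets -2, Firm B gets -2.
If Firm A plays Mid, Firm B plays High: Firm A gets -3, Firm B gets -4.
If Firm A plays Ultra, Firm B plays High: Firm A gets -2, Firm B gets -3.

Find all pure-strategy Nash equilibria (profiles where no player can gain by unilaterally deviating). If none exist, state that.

For each strategy profile, look for a profitable unilateral deviation.
(Mid, Low): Firm A can switch to High (-2 → -1). Not NE.
(Mid, Mid): Firm B can switch to Low (2 → 3). Not NE.
(Mid, High): Firm A can switch to High (-3 → 4). Not NE.
(High, Low): Firm A can switch to Premium (-1 → 1). Not NE.
(High, Mid): Firm A can switch to Mid (2 → 4). Not NE.
(High, High): Firm B can switch to Low (-5 → -3). Not NE.
(The remaining 6 profiles each have a profitable deviation by the same check.)

none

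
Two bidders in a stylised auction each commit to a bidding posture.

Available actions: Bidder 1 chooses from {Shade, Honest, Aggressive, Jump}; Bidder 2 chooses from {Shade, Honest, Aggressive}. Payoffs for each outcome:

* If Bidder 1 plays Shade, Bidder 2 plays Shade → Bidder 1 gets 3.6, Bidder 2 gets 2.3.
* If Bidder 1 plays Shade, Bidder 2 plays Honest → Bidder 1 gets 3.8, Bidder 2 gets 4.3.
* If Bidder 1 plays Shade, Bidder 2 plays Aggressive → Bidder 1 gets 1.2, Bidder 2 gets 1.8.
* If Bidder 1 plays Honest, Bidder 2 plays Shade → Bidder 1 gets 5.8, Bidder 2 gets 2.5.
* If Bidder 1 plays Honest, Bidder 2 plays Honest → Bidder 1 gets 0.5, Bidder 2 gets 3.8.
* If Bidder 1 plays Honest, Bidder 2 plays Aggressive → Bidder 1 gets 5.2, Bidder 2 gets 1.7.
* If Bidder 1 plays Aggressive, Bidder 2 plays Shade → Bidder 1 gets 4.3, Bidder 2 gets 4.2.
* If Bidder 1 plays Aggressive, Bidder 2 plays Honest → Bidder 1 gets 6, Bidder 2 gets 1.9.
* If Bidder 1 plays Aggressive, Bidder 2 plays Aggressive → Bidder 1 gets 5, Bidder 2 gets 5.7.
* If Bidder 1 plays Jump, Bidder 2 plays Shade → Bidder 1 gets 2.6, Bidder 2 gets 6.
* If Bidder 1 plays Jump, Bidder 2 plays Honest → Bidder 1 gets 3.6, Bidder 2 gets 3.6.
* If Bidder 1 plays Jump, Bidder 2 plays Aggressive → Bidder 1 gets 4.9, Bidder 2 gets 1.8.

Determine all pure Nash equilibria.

No pure-strategy Nash equilibrium.

Bidder 1 against Shade: payoffs 3.6, 5.8, 4.3, 2.6 → best response Honest.
Bidder 1 against Honest: payoffs 3.8, 0.5, 6, 3.6 → best response Aggressive.
Bidder 1 against Aggressive: payoffs 1.2, 5.2, 5, 4.9 → best response Honest.
Bidder 2 against Shade: payoffs 2.3, 4.3, 1.8 → best response Honest.
Bidder 2 against Honest: payoffs 2.5, 3.8, 1.7 → best response Honest.
Bidder 2 against Aggressive: payoffs 4.2, 1.9, 5.7 → best response Aggressive.
Bidder 2 against Jump: payoffs 6, 3.6, 1.8 → best response Shade.
No profile is a mutual best response for all players.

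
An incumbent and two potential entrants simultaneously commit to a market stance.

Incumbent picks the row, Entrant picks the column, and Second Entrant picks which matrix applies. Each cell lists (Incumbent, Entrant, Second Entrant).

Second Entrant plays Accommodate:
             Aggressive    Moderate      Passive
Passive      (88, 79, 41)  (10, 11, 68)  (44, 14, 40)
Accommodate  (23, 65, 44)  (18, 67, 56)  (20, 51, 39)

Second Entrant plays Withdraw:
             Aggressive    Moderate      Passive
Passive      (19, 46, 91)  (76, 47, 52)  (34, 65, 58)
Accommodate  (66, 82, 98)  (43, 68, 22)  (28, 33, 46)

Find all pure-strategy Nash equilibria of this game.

(Passive, Aggressive, Accommodate): Second Entrant can switch to Withdraw (41 → 91). Not NE.
(Passive, Aggressive, Withdraw): Incumbent can switch to Accommodate (19 → 66). Not NE.
(Passive, Moderate, Accommodate): Incumbent can switch to Accommodate (10 → 18). Not NE.
(Passive, Moderate, Withdraw): Entrant can switch to Passive (47 → 65). Not NE.
(Passive, Passive, Accommodate): Entrant can switch to Aggressive (14 → 79). Not NE.
(Passive, Passive, Withdraw): Incumbent gets 34, best alternative 28; Entrant gets 65, best alternative 47; Second Entrant gets 58, best alternative 40. No profitable deviation — NE.
(Accommodate, Aggressive, Accommodate): Incumbent can switch to Passive (23 → 88). Not NE.
(Accommodate, Aggressive, Withdraw): Incumbent gets 66, best alternative 19; Entrant gets 82, best alternative 68; Second Entrant gets 98, best alternative 44. No profitable deviation — NE.
(Accommodate, Moderate, Accommodate): Incumbent gets 18, best alternative 10; Entrant gets 67, best alternative 65; Second Entrant gets 56, best alternative 22. No profitable deviation — NE.
(The remaining 3 profiles each have a profitable deviation by the same check.)

(Passive, Passive, Withdraw); (Accommodate, Aggressive, Withdraw); (Accommodate, Moderate, Accommodate)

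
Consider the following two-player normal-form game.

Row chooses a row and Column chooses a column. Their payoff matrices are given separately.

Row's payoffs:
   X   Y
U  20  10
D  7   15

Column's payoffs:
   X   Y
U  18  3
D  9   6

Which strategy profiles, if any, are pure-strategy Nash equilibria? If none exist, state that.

The unique pure-strategy Nash equilibrium is (U, X).

Row against X: payoffs 20, 7 → best response U.
Row against Y: payoffs 10, 15 → best response D.
Column against U: payoffs 18, 3 → best response X.
Column against D: payoffs 9, 6 → best response X.
Mutual best responses: (U, X).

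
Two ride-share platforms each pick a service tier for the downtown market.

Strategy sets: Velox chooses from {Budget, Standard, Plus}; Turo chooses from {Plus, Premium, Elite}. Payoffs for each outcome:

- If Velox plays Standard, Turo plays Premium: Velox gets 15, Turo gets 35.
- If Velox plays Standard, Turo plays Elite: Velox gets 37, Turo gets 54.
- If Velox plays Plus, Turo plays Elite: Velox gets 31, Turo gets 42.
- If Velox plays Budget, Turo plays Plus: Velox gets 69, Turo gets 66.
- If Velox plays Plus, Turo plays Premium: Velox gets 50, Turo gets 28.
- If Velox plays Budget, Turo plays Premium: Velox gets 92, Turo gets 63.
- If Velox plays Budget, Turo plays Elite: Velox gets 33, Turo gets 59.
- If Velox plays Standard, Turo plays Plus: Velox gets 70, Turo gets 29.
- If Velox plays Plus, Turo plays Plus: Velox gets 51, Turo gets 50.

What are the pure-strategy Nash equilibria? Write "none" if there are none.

The unique pure-strategy Nash equilibrium is (Standard, Elite).

Mark each player's best response to every combination of opponents' strategies; a profile where every player is best-responding is a pure Nash equilibrium.
Velox against Plus: payoffs 69, 70, 51 → best response Standard.
Velox against Premium: payoffs 92, 15, 50 → best response Budget.
Velox against Elite: payoffs 33, 37, 31 → best response Standard.
Turo against Budget: payoffs 66, 63, 59 → best response Plus.
Turo against Standard: payoffs 29, 35, 54 → best response Elite.
Turo against Plus: payoffs 50, 28, 42 → best response Plus.
Mutual best responses: (Standard, Elite).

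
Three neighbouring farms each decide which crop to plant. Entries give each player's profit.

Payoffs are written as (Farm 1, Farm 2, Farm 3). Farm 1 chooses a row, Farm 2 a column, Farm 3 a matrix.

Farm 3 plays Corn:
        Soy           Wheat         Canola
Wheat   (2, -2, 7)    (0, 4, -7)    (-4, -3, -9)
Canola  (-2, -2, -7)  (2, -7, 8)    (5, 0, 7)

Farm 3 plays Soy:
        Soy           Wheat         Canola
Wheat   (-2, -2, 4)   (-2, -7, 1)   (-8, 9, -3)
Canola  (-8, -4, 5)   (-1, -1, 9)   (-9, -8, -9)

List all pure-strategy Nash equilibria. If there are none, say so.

Pure-strategy Nash equilibria: (Wheat, Canola, Soy), (Canola, Wheat, Soy), (Canola, Canola, Corn)

Farm 1 against (Soy, Corn): payoffs 2, -2 → best response Wheat.
Farm 1 against (Soy, Soy): payoffs -2, -8 → best response Wheat.
Farm 1 against (Wheat, Corn): payoffs 0, 2 → best response Canola.
Farm 1 against (Wheat, Soy): payoffs -2, -1 → best response Canola.
Farm 1 against (Canola, Corn): payoffs -4, 5 → best response Canola.
Farm 1 against (Canola, Soy): payoffs -8, -9 → best response Wheat.
Farm 2 against (Wheat, Corn): payoffs -2, 4, -3 → best response Wheat.
Farm 2 against (Wheat, Soy): payoffs -2, -7, 9 → best response Canola.
Farm 2 against (Canola, Corn): payoffs -2, -7, 0 → best response Canola.
Farm 2 against (Canola, Soy): payoffs -4, -1, -8 → best response Wheat.
Farm 3 against (Wheat, Soy): payoffs 7, 4 → best response Corn.
Farm 3 against (Wheat, Wheat): payoffs -7, 1 → best response Soy.
Farm 3 against (Wheat, Canola): payoffs -9, -3 → best response Soy.
Farm 3 against (Canola, Soy): payoffs -7, 5 → best response Soy.
Farm 3 against (Canola, Wheat): payoffs 8, 9 → best response Soy.
Farm 3 against (Canola, Canola): payoffs 7, -9 → best response Corn.
Mutual best responses: (Wheat, Canola, Soy); (Canola, Wheat, Soy); (Canola, Canola, Corn).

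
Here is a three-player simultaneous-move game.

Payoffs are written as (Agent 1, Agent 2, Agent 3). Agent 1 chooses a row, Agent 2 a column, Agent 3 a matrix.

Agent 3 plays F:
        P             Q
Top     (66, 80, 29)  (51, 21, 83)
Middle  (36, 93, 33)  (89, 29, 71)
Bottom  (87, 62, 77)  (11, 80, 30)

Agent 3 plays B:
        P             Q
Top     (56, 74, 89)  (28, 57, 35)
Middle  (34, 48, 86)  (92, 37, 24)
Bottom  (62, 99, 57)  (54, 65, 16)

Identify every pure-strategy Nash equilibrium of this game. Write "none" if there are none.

There is no pure-strategy Nash equilibrium.

(Top, P, F): Agent 1 can switch to Bottom (66 → 87). Not NE.
(Top, P, B): Agent 1 can switch to Bottom (56 → 62). Not NE.
(Top, Q, F): Agent 1 can switch to Middle (51 → 89). Not NE.
(Top, Q, B): Agent 1 can switch to Middle (28 → 92). Not NE.
(Middle, P, F): Agent 1 can switch to Top (36 → 66). Not NE.
(Middle, P, B): Agent 1 can switch to Top (34 → 56). Not NE.
(Middle, Q, F): Agent 2 can switch to P (29 → 93). Not NE.
(Middle, Q, B): Agent 2 can switch to P (37 → 48). Not NE.
(Bottom, P, F): Agent 2 can switch to Q (62 → 80). Not NE.
(Bottom, P, B): Agent 3 can switch to F (57 → 77). Not NE.
(Bottom, Q, F): Agent 1 can switch to Top (11 → 51). Not NE.
(Bottom, Q, B): Agent 1 can switch to Middle (54 → 92). Not NE.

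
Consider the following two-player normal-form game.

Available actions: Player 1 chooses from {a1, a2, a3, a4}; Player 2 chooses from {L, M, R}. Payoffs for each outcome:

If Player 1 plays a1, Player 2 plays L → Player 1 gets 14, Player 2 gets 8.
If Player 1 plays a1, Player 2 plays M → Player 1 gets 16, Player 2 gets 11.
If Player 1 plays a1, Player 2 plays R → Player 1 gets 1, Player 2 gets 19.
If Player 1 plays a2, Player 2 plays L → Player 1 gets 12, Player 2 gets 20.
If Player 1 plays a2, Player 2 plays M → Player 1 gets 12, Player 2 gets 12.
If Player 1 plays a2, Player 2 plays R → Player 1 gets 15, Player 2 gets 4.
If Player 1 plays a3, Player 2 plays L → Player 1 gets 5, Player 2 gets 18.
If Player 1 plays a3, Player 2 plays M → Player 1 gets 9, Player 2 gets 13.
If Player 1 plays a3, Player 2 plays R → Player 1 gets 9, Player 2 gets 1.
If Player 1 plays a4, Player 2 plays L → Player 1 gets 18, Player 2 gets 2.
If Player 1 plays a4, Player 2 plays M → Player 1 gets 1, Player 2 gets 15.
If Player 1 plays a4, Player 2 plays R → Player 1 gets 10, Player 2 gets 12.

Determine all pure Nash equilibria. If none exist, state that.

none

For each strategy profile, look for a profitable unilateral deviation.
(a1, L): Player 1 can switch to a4 (14 → 18). Not NE.
(a1, M): Player 2 can switch to R (11 → 19). Not NE.
(a1, R): Player 1 can switch to a2 (1 → 15). Not NE.
(a2, L): Player 1 can switch to a1 (12 → 14). Not NE.
(a2, M): Player 1 can switch to a1 (12 → 16). Not NE.
(a2, R): Player 2 can switch to L (4 → 20). Not NE.
(a3, L): Player 1 can switch to a1 (5 → 14). Not NE.
(a3, M): Player 1 can switch to a1 (9 → 16). Not NE.
(a3, R): Player 1 can switch to a2 (9 → 15). Not NE.
(a4, L): Player 2 can switch to M (2 → 15). Not NE.
(a4, M): Player 1 can switch to a1 (1 → 16). Not NE.
(a4, R): Player 1 can switch to a2 (10 → 15). Not NE.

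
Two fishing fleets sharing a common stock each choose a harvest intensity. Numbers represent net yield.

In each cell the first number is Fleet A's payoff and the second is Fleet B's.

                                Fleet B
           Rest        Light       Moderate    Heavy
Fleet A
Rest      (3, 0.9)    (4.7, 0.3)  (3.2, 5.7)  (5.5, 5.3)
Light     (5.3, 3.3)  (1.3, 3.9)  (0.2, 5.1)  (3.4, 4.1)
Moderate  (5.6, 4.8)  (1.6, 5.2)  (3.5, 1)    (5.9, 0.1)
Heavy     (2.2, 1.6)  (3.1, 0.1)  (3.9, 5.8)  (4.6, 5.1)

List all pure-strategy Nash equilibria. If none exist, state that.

Mark each player's best response to every combination of opponents' strategies; a profile where every player is best-responding is a pure Nash equilibrium.
Fleet A against Rest: payoffs 3, 5.3, 5.6, 2.2 → best response Moderate.
Fleet A against Light: payoffs 4.7, 1.3, 1.6, 3.1 → best response Rest.
Fleet A against Moderate: payoffs 3.2, 0.2, 3.5, 3.9 → best response Heavy.
Fleet A against Heavy: payoffs 5.5, 3.4, 5.9, 4.6 → best response Moderate.
Fleet B against Rest: payoffs 0.9, 0.3, 5.7, 5.3 → best response Moderate.
Fleet B against Light: payoffs 3.3, 3.9, 5.1, 4.1 → best response Moderate.
Fleet B against Moderate: payoffs 4.8, 5.2, 1, 0.1 → best response Light.
Fleet B against Heavy: payoffs 1.6, 0.1, 5.8, 5.1 → best response Moderate.
Mutual best responses: (Heavy, Moderate).

(Heavy, Moderate)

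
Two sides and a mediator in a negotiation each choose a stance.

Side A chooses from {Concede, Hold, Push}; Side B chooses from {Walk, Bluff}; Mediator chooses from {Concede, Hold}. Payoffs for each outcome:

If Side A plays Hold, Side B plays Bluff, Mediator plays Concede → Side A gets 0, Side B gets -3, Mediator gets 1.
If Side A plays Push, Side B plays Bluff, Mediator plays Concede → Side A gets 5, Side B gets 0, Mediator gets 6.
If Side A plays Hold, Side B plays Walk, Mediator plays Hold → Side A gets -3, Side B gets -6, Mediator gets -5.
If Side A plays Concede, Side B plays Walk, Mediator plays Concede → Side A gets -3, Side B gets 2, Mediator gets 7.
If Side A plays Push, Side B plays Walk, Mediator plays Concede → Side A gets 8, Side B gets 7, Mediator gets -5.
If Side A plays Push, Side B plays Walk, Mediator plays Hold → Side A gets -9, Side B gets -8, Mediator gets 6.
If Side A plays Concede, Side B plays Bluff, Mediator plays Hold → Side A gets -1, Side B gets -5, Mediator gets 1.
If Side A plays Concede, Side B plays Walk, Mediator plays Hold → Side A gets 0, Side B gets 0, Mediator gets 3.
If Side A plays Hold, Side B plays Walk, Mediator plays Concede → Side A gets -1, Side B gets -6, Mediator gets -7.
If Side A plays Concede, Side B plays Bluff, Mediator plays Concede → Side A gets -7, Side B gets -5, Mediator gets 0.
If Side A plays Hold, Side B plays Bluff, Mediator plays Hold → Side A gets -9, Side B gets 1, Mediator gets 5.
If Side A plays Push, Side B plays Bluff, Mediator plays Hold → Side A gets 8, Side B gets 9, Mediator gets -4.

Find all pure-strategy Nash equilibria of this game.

There is no pure-strategy Nash equilibrium.

Side A against (Walk, Concede): payoffs -3, -1, 8 → best response Push.
Side A against (Walk, Hold): payoffs 0, -3, -9 → best response Concede.
Side A against (Bluff, Concede): payoffs -7, 0, 5 → best response Push.
Side A against (Bluff, Hold): payoffs -1, -9, 8 → best response Push.
Side B against (Concede, Concede): payoffs 2, -5 → best response Walk.
Side B against (Concede, Hold): payoffs 0, -5 → best response Walk.
Side B against (Hold, Concede): payoffs -6, -3 → best response Bluff.
Side B against (Hold, Hold): payoffs -6, 1 → best response Bluff.
Side B against (Push, Concede): payoffs 7, 0 → best response Walk.
Side B against (Push, Hold): payoffs -8, 9 → best response Bluff.
Mediator against (Concede, Walk): payoffs 7, 3 → best response Concede.
Mediator against (Concede, Bluff): payoffs 0, 1 → best response Hold.
Mediator against (Hold, Walk): payoffs -7, -5 → best response Hold.
Mediator against (Hold, Bluff): payoffs 1, 5 → best response Hold.
Mediator against (Push, Walk): payoffs -5, 6 → best response Hold.
Mediator against (Push, Bluff): payoffs 6, -4 → best response Concede.
No profile is a mutual best response for all players.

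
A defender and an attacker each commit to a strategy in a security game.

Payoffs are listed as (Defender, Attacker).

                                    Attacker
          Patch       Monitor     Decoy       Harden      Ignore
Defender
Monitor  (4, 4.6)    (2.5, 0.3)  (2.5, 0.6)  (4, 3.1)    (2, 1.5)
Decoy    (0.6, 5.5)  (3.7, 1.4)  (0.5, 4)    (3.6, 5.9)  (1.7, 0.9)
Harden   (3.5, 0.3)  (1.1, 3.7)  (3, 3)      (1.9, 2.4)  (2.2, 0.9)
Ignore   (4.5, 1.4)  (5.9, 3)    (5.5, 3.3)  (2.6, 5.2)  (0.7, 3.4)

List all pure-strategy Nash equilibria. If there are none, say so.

Defender against Patch: payoffs 4, 0.6, 3.5, 4.5 → best response Ignore.
Defender against Monitor: payoffs 2.5, 3.7, 1.1, 5.9 → best response Ignore.
Defender against Decoy: payoffs 2.5, 0.5, 3, 5.5 → best response Ignore.
Defender against Harden: payoffs 4, 3.6, 1.9, 2.6 → best response Monitor.
Defender against Ignore: payoffs 2, 1.7, 2.2, 0.7 → best response Harden.
Attacker against Monitor: payoffs 4.6, 0.3, 0.6, 3.1, 1.5 → best response Patch.
Attacker against Decoy: payoffs 5.5, 1.4, 4, 5.9, 0.9 → best response Harden.
Attacker against Harden: payoffs 0.3, 3.7, 3, 2.4, 0.9 → best response Monitor.
Attacker against Ignore: payoffs 1.4, 3, 3.3, 5.2, 3.4 → best response Harden.
No profile is a mutual best response for all players.

There is no pure-strategy Nash equilibrium.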